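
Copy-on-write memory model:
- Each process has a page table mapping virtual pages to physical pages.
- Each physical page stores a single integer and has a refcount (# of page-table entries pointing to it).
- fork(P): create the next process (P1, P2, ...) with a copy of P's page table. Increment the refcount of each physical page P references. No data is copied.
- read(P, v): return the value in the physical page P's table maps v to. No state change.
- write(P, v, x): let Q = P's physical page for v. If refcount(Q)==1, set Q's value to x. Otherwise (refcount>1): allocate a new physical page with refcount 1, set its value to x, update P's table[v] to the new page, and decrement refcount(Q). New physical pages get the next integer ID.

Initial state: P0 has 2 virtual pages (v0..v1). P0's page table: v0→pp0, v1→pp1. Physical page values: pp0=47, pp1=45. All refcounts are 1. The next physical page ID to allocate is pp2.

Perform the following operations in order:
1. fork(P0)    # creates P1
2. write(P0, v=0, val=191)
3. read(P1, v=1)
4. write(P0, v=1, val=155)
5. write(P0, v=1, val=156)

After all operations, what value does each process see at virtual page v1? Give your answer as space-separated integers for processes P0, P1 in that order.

Answer: 156 45

Derivation:
Op 1: fork(P0) -> P1. 2 ppages; refcounts: pp0:2 pp1:2
Op 2: write(P0, v0, 191). refcount(pp0)=2>1 -> COPY to pp2. 3 ppages; refcounts: pp0:1 pp1:2 pp2:1
Op 3: read(P1, v1) -> 45. No state change.
Op 4: write(P0, v1, 155). refcount(pp1)=2>1 -> COPY to pp3. 4 ppages; refcounts: pp0:1 pp1:1 pp2:1 pp3:1
Op 5: write(P0, v1, 156). refcount(pp3)=1 -> write in place. 4 ppages; refcounts: pp0:1 pp1:1 pp2:1 pp3:1
P0: v1 -> pp3 = 156
P1: v1 -> pp1 = 45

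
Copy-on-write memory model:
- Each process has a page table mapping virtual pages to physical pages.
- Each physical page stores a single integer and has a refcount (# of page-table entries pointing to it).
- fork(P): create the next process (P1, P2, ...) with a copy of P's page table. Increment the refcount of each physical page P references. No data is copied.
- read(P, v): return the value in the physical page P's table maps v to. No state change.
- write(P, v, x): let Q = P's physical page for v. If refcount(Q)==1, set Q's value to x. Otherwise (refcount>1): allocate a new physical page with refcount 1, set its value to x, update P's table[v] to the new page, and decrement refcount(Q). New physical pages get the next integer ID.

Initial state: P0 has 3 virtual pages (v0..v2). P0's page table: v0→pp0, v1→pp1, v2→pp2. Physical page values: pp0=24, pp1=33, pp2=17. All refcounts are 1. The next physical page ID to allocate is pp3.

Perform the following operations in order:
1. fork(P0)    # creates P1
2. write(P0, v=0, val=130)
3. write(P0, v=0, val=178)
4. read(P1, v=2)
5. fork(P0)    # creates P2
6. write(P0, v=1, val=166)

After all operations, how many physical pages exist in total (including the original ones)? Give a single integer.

Op 1: fork(P0) -> P1. 3 ppages; refcounts: pp0:2 pp1:2 pp2:2
Op 2: write(P0, v0, 130). refcount(pp0)=2>1 -> COPY to pp3. 4 ppages; refcounts: pp0:1 pp1:2 pp2:2 pp3:1
Op 3: write(P0, v0, 178). refcount(pp3)=1 -> write in place. 4 ppages; refcounts: pp0:1 pp1:2 pp2:2 pp3:1
Op 4: read(P1, v2) -> 17. No state change.
Op 5: fork(P0) -> P2. 4 ppages; refcounts: pp0:1 pp1:3 pp2:3 pp3:2
Op 6: write(P0, v1, 166). refcount(pp1)=3>1 -> COPY to pp4. 5 ppages; refcounts: pp0:1 pp1:2 pp2:3 pp3:2 pp4:1

Answer: 5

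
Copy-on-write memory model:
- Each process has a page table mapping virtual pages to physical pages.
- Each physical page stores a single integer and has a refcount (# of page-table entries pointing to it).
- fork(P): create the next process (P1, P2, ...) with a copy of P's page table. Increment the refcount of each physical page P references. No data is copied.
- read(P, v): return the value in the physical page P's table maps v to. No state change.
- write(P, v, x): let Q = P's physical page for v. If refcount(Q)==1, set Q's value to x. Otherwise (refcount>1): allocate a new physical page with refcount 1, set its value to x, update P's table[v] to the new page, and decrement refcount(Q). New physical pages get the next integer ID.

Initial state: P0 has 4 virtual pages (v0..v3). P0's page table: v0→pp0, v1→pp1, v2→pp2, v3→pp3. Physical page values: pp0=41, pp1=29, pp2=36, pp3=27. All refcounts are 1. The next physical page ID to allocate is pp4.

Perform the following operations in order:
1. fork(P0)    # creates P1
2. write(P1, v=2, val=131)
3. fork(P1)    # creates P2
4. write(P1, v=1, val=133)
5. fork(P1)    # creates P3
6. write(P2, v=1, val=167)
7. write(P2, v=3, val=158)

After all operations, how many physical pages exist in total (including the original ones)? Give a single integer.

Op 1: fork(P0) -> P1. 4 ppages; refcounts: pp0:2 pp1:2 pp2:2 pp3:2
Op 2: write(P1, v2, 131). refcount(pp2)=2>1 -> COPY to pp4. 5 ppages; refcounts: pp0:2 pp1:2 pp2:1 pp3:2 pp4:1
Op 3: fork(P1) -> P2. 5 ppages; refcounts: pp0:3 pp1:3 pp2:1 pp3:3 pp4:2
Op 4: write(P1, v1, 133). refcount(pp1)=3>1 -> COPY to pp5. 6 ppages; refcounts: pp0:3 pp1:2 pp2:1 pp3:3 pp4:2 pp5:1
Op 5: fork(P1) -> P3. 6 ppages; refcounts: pp0:4 pp1:2 pp2:1 pp3:4 pp4:3 pp5:2
Op 6: write(P2, v1, 167). refcount(pp1)=2>1 -> COPY to pp6. 7 ppages; refcounts: pp0:4 pp1:1 pp2:1 pp3:4 pp4:3 pp5:2 pp6:1
Op 7: write(P2, v3, 158). refcount(pp3)=4>1 -> COPY to pp7. 8 ppages; refcounts: pp0:4 pp1:1 pp2:1 pp3:3 pp4:3 pp5:2 pp6:1 pp7:1

Answer: 8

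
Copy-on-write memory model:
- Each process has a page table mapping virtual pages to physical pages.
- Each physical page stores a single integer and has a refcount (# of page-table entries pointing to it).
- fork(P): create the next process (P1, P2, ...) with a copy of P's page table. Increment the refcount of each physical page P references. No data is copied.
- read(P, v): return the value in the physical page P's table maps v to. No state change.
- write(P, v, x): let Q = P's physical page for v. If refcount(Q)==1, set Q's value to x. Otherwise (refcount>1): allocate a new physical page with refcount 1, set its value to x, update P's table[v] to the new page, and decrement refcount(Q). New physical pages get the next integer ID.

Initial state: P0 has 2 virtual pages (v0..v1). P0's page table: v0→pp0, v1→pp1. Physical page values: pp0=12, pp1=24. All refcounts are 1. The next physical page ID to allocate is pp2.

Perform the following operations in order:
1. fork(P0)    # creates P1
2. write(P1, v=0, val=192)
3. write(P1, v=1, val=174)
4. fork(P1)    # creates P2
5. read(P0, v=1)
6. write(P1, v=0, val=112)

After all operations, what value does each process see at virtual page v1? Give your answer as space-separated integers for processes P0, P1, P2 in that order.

Answer: 24 174 174

Derivation:
Op 1: fork(P0) -> P1. 2 ppages; refcounts: pp0:2 pp1:2
Op 2: write(P1, v0, 192). refcount(pp0)=2>1 -> COPY to pp2. 3 ppages; refcounts: pp0:1 pp1:2 pp2:1
Op 3: write(P1, v1, 174). refcount(pp1)=2>1 -> COPY to pp3. 4 ppages; refcounts: pp0:1 pp1:1 pp2:1 pp3:1
Op 4: fork(P1) -> P2. 4 ppages; refcounts: pp0:1 pp1:1 pp2:2 pp3:2
Op 5: read(P0, v1) -> 24. No state change.
Op 6: write(P1, v0, 112). refcount(pp2)=2>1 -> COPY to pp4. 5 ppages; refcounts: pp0:1 pp1:1 pp2:1 pp3:2 pp4:1
P0: v1 -> pp1 = 24
P1: v1 -> pp3 = 174
P2: v1 -> pp3 = 174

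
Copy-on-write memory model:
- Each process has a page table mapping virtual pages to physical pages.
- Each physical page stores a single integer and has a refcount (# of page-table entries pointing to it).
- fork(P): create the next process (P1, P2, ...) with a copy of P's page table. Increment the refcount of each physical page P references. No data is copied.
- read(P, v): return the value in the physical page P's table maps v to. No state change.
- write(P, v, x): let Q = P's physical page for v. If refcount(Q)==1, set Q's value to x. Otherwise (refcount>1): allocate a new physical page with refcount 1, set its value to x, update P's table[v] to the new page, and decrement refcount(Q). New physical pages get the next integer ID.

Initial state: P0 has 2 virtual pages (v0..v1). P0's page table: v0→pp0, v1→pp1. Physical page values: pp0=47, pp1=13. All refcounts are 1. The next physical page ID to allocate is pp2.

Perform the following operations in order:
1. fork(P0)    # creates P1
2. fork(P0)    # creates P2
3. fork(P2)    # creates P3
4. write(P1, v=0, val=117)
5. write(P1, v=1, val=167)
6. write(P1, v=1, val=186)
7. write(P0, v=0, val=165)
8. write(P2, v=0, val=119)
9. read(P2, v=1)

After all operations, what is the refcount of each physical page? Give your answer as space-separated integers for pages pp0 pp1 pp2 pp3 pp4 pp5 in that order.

Answer: 1 3 1 1 1 1

Derivation:
Op 1: fork(P0) -> P1. 2 ppages; refcounts: pp0:2 pp1:2
Op 2: fork(P0) -> P2. 2 ppages; refcounts: pp0:3 pp1:3
Op 3: fork(P2) -> P3. 2 ppages; refcounts: pp0:4 pp1:4
Op 4: write(P1, v0, 117). refcount(pp0)=4>1 -> COPY to pp2. 3 ppages; refcounts: pp0:3 pp1:4 pp2:1
Op 5: write(P1, v1, 167). refcount(pp1)=4>1 -> COPY to pp3. 4 ppages; refcounts: pp0:3 pp1:3 pp2:1 pp3:1
Op 6: write(P1, v1, 186). refcount(pp3)=1 -> write in place. 4 ppages; refcounts: pp0:3 pp1:3 pp2:1 pp3:1
Op 7: write(P0, v0, 165). refcount(pp0)=3>1 -> COPY to pp4. 5 ppages; refcounts: pp0:2 pp1:3 pp2:1 pp3:1 pp4:1
Op 8: write(P2, v0, 119). refcount(pp0)=2>1 -> COPY to pp5. 6 ppages; refcounts: pp0:1 pp1:3 pp2:1 pp3:1 pp4:1 pp5:1
Op 9: read(P2, v1) -> 13. No state change.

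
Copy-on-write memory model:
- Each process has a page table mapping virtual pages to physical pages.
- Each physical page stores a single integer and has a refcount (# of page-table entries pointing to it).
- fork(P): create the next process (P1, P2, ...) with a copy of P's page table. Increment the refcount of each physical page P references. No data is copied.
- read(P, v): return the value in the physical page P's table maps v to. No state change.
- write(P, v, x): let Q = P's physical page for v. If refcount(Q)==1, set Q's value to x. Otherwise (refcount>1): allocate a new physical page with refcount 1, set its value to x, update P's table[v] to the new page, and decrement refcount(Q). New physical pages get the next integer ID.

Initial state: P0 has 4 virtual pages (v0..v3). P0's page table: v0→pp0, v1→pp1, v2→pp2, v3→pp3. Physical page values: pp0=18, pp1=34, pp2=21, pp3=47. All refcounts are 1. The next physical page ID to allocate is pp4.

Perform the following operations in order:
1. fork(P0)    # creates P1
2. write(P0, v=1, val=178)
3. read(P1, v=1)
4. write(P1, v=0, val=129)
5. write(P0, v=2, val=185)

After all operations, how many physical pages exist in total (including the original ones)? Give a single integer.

Op 1: fork(P0) -> P1. 4 ppages; refcounts: pp0:2 pp1:2 pp2:2 pp3:2
Op 2: write(P0, v1, 178). refcount(pp1)=2>1 -> COPY to pp4. 5 ppages; refcounts: pp0:2 pp1:1 pp2:2 pp3:2 pp4:1
Op 3: read(P1, v1) -> 34. No state change.
Op 4: write(P1, v0, 129). refcount(pp0)=2>1 -> COPY to pp5. 6 ppages; refcounts: pp0:1 pp1:1 pp2:2 pp3:2 pp4:1 pp5:1
Op 5: write(P0, v2, 185). refcount(pp2)=2>1 -> COPY to pp6. 7 ppages; refcounts: pp0:1 pp1:1 pp2:1 pp3:2 pp4:1 pp5:1 pp6:1

Answer: 7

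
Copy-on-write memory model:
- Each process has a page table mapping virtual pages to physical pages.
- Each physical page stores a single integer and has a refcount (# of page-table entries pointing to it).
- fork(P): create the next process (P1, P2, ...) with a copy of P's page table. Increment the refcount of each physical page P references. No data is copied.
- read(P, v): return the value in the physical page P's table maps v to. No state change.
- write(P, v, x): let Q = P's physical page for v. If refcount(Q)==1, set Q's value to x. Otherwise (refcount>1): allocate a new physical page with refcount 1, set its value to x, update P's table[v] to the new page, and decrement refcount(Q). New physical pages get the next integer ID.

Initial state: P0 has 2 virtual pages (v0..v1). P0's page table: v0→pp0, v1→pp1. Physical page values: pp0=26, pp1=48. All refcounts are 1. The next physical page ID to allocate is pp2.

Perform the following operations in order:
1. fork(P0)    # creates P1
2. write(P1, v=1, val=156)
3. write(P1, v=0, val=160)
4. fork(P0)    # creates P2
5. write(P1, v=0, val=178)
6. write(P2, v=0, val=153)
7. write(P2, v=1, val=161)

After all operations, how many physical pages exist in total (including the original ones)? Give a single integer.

Op 1: fork(P0) -> P1. 2 ppages; refcounts: pp0:2 pp1:2
Op 2: write(P1, v1, 156). refcount(pp1)=2>1 -> COPY to pp2. 3 ppages; refcounts: pp0:2 pp1:1 pp2:1
Op 3: write(P1, v0, 160). refcount(pp0)=2>1 -> COPY to pp3. 4 ppages; refcounts: pp0:1 pp1:1 pp2:1 pp3:1
Op 4: fork(P0) -> P2. 4 ppages; refcounts: pp0:2 pp1:2 pp2:1 pp3:1
Op 5: write(P1, v0, 178). refcount(pp3)=1 -> write in place. 4 ppages; refcounts: pp0:2 pp1:2 pp2:1 pp3:1
Op 6: write(P2, v0, 153). refcount(pp0)=2>1 -> COPY to pp4. 5 ppages; refcounts: pp0:1 pp1:2 pp2:1 pp3:1 pp4:1
Op 7: write(P2, v1, 161). refcount(pp1)=2>1 -> COPY to pp5. 6 ppages; refcounts: pp0:1 pp1:1 pp2:1 pp3:1 pp4:1 pp5:1

Answer: 6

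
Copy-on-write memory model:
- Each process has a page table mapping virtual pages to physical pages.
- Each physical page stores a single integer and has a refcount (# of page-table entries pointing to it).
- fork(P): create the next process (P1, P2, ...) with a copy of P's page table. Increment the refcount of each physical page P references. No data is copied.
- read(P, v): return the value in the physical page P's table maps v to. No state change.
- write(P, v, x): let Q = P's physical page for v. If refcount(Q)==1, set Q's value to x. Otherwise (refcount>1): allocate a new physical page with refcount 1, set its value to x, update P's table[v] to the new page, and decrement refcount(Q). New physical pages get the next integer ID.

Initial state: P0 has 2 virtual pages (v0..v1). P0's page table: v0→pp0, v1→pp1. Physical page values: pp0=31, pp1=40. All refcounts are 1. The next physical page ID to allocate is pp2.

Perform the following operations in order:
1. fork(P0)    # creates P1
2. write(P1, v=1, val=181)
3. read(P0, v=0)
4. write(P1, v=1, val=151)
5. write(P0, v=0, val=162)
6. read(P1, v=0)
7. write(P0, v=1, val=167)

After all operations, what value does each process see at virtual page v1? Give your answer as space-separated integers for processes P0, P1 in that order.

Answer: 167 151

Derivation:
Op 1: fork(P0) -> P1. 2 ppages; refcounts: pp0:2 pp1:2
Op 2: write(P1, v1, 181). refcount(pp1)=2>1 -> COPY to pp2. 3 ppages; refcounts: pp0:2 pp1:1 pp2:1
Op 3: read(P0, v0) -> 31. No state change.
Op 4: write(P1, v1, 151). refcount(pp2)=1 -> write in place. 3 ppages; refcounts: pp0:2 pp1:1 pp2:1
Op 5: write(P0, v0, 162). refcount(pp0)=2>1 -> COPY to pp3. 4 ppages; refcounts: pp0:1 pp1:1 pp2:1 pp3:1
Op 6: read(P1, v0) -> 31. No state change.
Op 7: write(P0, v1, 167). refcount(pp1)=1 -> write in place. 4 ppages; refcounts: pp0:1 pp1:1 pp2:1 pp3:1
P0: v1 -> pp1 = 167
P1: v1 -> pp2 = 151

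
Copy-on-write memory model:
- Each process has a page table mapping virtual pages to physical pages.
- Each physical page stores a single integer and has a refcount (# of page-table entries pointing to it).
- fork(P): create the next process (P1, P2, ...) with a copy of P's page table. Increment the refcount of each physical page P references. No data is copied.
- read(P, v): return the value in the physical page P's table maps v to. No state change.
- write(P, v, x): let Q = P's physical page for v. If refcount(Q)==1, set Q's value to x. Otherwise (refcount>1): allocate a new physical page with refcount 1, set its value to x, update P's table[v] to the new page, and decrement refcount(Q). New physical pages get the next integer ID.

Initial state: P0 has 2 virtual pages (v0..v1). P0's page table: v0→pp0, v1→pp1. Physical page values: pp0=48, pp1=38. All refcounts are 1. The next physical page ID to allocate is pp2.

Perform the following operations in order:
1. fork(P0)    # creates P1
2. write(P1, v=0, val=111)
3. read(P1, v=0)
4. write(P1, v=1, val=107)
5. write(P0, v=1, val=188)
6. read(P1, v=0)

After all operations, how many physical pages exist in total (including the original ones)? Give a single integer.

Op 1: fork(P0) -> P1. 2 ppages; refcounts: pp0:2 pp1:2
Op 2: write(P1, v0, 111). refcount(pp0)=2>1 -> COPY to pp2. 3 ppages; refcounts: pp0:1 pp1:2 pp2:1
Op 3: read(P1, v0) -> 111. No state change.
Op 4: write(P1, v1, 107). refcount(pp1)=2>1 -> COPY to pp3. 4 ppages; refcounts: pp0:1 pp1:1 pp2:1 pp3:1
Op 5: write(P0, v1, 188). refcount(pp1)=1 -> write in place. 4 ppages; refcounts: pp0:1 pp1:1 pp2:1 pp3:1
Op 6: read(P1, v0) -> 111. No state change.

Answer: 4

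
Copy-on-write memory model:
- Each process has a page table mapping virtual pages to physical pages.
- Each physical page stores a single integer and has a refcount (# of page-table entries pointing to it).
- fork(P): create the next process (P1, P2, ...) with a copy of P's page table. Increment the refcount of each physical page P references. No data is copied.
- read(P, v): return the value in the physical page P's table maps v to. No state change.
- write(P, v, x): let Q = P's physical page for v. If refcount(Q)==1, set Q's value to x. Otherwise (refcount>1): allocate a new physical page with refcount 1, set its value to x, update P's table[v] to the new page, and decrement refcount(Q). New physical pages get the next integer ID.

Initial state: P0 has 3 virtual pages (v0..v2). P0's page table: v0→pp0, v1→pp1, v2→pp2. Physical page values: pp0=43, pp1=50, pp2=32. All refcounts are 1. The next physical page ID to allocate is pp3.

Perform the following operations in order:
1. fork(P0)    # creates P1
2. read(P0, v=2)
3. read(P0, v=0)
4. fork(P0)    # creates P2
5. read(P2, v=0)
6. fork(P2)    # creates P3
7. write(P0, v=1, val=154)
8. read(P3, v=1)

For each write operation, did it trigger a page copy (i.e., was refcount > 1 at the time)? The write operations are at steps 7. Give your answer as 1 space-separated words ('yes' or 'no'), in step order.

Op 1: fork(P0) -> P1. 3 ppages; refcounts: pp0:2 pp1:2 pp2:2
Op 2: read(P0, v2) -> 32. No state change.
Op 3: read(P0, v0) -> 43. No state change.
Op 4: fork(P0) -> P2. 3 ppages; refcounts: pp0:3 pp1:3 pp2:3
Op 5: read(P2, v0) -> 43. No state change.
Op 6: fork(P2) -> P3. 3 ppages; refcounts: pp0:4 pp1:4 pp2:4
Op 7: write(P0, v1, 154). refcount(pp1)=4>1 -> COPY to pp3. 4 ppages; refcounts: pp0:4 pp1:3 pp2:4 pp3:1
Op 8: read(P3, v1) -> 50. No state change.

yes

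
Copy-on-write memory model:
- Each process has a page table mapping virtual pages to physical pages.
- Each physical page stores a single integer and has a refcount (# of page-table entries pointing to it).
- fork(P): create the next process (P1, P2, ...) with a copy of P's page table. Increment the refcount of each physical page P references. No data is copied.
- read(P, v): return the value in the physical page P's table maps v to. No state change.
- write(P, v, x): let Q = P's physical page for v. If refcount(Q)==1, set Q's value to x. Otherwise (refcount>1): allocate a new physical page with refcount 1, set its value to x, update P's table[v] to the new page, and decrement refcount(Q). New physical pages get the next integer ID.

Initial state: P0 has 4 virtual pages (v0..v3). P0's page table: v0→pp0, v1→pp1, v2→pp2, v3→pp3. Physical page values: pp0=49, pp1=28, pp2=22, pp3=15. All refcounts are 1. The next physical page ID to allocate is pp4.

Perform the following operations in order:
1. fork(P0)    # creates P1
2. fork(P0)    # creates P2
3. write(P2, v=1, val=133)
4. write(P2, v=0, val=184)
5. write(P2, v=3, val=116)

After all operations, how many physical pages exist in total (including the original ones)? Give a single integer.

Op 1: fork(P0) -> P1. 4 ppages; refcounts: pp0:2 pp1:2 pp2:2 pp3:2
Op 2: fork(P0) -> P2. 4 ppages; refcounts: pp0:3 pp1:3 pp2:3 pp3:3
Op 3: write(P2, v1, 133). refcount(pp1)=3>1 -> COPY to pp4. 5 ppages; refcounts: pp0:3 pp1:2 pp2:3 pp3:3 pp4:1
Op 4: write(P2, v0, 184). refcount(pp0)=3>1 -> COPY to pp5. 6 ppages; refcounts: pp0:2 pp1:2 pp2:3 pp3:3 pp4:1 pp5:1
Op 5: write(P2, v3, 116). refcount(pp3)=3>1 -> COPY to pp6. 7 ppages; refcounts: pp0:2 pp1:2 pp2:3 pp3:2 pp4:1 pp5:1 pp6:1

Answer: 7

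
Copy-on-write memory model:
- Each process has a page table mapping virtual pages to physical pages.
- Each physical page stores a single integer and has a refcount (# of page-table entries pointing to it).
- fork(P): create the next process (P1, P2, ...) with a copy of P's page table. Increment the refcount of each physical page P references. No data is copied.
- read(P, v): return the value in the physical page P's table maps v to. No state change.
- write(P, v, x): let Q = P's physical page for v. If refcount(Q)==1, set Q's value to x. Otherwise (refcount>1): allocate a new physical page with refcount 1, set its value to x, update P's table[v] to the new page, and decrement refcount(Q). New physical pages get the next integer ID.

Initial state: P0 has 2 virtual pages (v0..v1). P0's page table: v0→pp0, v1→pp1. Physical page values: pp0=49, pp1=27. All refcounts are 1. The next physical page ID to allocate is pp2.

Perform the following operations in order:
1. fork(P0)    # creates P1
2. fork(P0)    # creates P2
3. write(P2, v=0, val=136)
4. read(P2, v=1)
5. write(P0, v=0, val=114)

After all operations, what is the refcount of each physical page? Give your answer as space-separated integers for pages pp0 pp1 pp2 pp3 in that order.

Answer: 1 3 1 1

Derivation:
Op 1: fork(P0) -> P1. 2 ppages; refcounts: pp0:2 pp1:2
Op 2: fork(P0) -> P2. 2 ppages; refcounts: pp0:3 pp1:3
Op 3: write(P2, v0, 136). refcount(pp0)=3>1 -> COPY to pp2. 3 ppages; refcounts: pp0:2 pp1:3 pp2:1
Op 4: read(P2, v1) -> 27. No state change.
Op 5: write(P0, v0, 114). refcount(pp0)=2>1 -> COPY to pp3. 4 ppages; refcounts: pp0:1 pp1:3 pp2:1 pp3:1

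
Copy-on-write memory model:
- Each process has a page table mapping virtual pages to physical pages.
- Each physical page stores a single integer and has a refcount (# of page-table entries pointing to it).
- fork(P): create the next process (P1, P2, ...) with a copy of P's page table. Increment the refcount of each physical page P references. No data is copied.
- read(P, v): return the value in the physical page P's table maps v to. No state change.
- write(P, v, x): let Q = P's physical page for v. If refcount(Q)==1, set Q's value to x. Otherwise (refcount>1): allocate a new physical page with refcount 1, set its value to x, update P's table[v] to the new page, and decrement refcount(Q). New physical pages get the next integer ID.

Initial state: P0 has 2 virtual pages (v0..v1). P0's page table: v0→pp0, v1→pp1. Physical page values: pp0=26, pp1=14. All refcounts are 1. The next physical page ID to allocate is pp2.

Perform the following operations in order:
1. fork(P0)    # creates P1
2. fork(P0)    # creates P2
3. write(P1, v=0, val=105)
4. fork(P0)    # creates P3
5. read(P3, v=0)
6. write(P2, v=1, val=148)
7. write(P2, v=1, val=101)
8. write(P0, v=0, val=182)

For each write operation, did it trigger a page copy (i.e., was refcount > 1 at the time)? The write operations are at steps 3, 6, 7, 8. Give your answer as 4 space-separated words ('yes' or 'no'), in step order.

Op 1: fork(P0) -> P1. 2 ppages; refcounts: pp0:2 pp1:2
Op 2: fork(P0) -> P2. 2 ppages; refcounts: pp0:3 pp1:3
Op 3: write(P1, v0, 105). refcount(pp0)=3>1 -> COPY to pp2. 3 ppages; refcounts: pp0:2 pp1:3 pp2:1
Op 4: fork(P0) -> P3. 3 ppages; refcounts: pp0:3 pp1:4 pp2:1
Op 5: read(P3, v0) -> 26. No state change.
Op 6: write(P2, v1, 148). refcount(pp1)=4>1 -> COPY to pp3. 4 ppages; refcounts: pp0:3 pp1:3 pp2:1 pp3:1
Op 7: write(P2, v1, 101). refcount(pp3)=1 -> write in place. 4 ppages; refcounts: pp0:3 pp1:3 pp2:1 pp3:1
Op 8: write(P0, v0, 182). refcount(pp0)=3>1 -> COPY to pp4. 5 ppages; refcounts: pp0:2 pp1:3 pp2:1 pp3:1 pp4:1

yes yes no yes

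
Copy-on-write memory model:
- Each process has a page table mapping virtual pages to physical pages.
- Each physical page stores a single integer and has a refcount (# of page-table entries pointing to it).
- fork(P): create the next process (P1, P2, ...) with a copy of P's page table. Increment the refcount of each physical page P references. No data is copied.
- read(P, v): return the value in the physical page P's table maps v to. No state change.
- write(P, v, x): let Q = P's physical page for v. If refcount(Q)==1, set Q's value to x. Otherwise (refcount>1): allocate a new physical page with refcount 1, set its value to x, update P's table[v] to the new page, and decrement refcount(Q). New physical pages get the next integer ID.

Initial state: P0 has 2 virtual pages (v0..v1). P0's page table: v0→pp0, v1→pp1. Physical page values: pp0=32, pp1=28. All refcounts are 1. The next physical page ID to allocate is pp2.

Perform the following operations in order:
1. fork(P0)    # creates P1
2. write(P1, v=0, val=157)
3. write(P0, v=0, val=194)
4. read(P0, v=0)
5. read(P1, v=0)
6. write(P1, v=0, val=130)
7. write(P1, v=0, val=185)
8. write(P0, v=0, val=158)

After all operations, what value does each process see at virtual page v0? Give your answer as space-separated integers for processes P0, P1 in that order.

Op 1: fork(P0) -> P1. 2 ppages; refcounts: pp0:2 pp1:2
Op 2: write(P1, v0, 157). refcount(pp0)=2>1 -> COPY to pp2. 3 ppages; refcounts: pp0:1 pp1:2 pp2:1
Op 3: write(P0, v0, 194). refcount(pp0)=1 -> write in place. 3 ppages; refcounts: pp0:1 pp1:2 pp2:1
Op 4: read(P0, v0) -> 194. No state change.
Op 5: read(P1, v0) -> 157. No state change.
Op 6: write(P1, v0, 130). refcount(pp2)=1 -> write in place. 3 ppages; refcounts: pp0:1 pp1:2 pp2:1
Op 7: write(P1, v0, 185). refcount(pp2)=1 -> write in place. 3 ppages; refcounts: pp0:1 pp1:2 pp2:1
Op 8: write(P0, v0, 158). refcount(pp0)=1 -> write in place. 3 ppages; refcounts: pp0:1 pp1:2 pp2:1
P0: v0 -> pp0 = 158
P1: v0 -> pp2 = 185

Answer: 158 185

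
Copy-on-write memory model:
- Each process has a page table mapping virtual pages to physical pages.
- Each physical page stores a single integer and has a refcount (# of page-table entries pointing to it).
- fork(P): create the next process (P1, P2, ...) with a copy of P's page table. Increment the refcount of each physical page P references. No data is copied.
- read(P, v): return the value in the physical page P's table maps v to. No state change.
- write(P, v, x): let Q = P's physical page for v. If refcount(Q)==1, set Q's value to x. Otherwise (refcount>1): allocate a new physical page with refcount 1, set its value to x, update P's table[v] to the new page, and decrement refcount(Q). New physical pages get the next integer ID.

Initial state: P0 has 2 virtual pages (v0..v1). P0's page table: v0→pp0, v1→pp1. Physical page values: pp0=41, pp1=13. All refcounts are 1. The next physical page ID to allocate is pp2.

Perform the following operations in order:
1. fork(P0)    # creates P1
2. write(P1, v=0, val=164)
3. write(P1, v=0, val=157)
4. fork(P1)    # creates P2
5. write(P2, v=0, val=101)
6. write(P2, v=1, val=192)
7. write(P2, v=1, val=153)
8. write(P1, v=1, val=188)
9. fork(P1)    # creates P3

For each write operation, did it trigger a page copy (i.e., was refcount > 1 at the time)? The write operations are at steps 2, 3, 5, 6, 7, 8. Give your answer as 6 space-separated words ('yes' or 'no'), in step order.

Op 1: fork(P0) -> P1. 2 ppages; refcounts: pp0:2 pp1:2
Op 2: write(P1, v0, 164). refcount(pp0)=2>1 -> COPY to pp2. 3 ppages; refcounts: pp0:1 pp1:2 pp2:1
Op 3: write(P1, v0, 157). refcount(pp2)=1 -> write in place. 3 ppages; refcounts: pp0:1 pp1:2 pp2:1
Op 4: fork(P1) -> P2. 3 ppages; refcounts: pp0:1 pp1:3 pp2:2
Op 5: write(P2, v0, 101). refcount(pp2)=2>1 -> COPY to pp3. 4 ppages; refcounts: pp0:1 pp1:3 pp2:1 pp3:1
Op 6: write(P2, v1, 192). refcount(pp1)=3>1 -> COPY to pp4. 5 ppages; refcounts: pp0:1 pp1:2 pp2:1 pp3:1 pp4:1
Op 7: write(P2, v1, 153). refcount(pp4)=1 -> write in place. 5 ppages; refcounts: pp0:1 pp1:2 pp2:1 pp3:1 pp4:1
Op 8: write(P1, v1, 188). refcount(pp1)=2>1 -> COPY to pp5. 6 ppages; refcounts: pp0:1 pp1:1 pp2:1 pp3:1 pp4:1 pp5:1
Op 9: fork(P1) -> P3. 6 ppages; refcounts: pp0:1 pp1:1 pp2:2 pp3:1 pp4:1 pp5:2

yes no yes yes no yes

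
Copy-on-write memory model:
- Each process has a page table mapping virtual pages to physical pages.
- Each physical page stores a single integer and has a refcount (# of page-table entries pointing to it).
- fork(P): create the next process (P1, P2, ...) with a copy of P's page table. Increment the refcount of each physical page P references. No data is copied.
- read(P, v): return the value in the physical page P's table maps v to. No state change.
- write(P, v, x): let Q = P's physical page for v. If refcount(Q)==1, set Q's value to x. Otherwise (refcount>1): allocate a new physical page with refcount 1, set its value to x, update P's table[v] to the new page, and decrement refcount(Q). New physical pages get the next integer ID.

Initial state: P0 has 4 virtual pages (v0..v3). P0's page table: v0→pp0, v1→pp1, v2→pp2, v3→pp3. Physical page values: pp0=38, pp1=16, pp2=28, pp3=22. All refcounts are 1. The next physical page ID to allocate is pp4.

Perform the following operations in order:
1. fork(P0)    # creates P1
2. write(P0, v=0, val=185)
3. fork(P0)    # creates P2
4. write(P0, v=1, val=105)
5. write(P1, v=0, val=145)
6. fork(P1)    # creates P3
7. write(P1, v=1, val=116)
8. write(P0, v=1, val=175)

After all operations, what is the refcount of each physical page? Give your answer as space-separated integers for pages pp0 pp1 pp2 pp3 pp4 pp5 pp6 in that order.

Answer: 2 2 4 4 2 1 1

Derivation:
Op 1: fork(P0) -> P1. 4 ppages; refcounts: pp0:2 pp1:2 pp2:2 pp3:2
Op 2: write(P0, v0, 185). refcount(pp0)=2>1 -> COPY to pp4. 5 ppages; refcounts: pp0:1 pp1:2 pp2:2 pp3:2 pp4:1
Op 3: fork(P0) -> P2. 5 ppages; refcounts: pp0:1 pp1:3 pp2:3 pp3:3 pp4:2
Op 4: write(P0, v1, 105). refcount(pp1)=3>1 -> COPY to pp5. 6 ppages; refcounts: pp0:1 pp1:2 pp2:3 pp3:3 pp4:2 pp5:1
Op 5: write(P1, v0, 145). refcount(pp0)=1 -> write in place. 6 ppages; refcounts: pp0:1 pp1:2 pp2:3 pp3:3 pp4:2 pp5:1
Op 6: fork(P1) -> P3. 6 ppages; refcounts: pp0:2 pp1:3 pp2:4 pp3:4 pp4:2 pp5:1
Op 7: write(P1, v1, 116). refcount(pp1)=3>1 -> COPY to pp6. 7 ppages; refcounts: pp0:2 pp1:2 pp2:4 pp3:4 pp4:2 pp5:1 pp6:1
Op 8: write(P0, v1, 175). refcount(pp5)=1 -> write in place. 7 ppages; refcounts: pp0:2 pp1:2 pp2:4 pp3:4 pp4:2 pp5:1 pp6:1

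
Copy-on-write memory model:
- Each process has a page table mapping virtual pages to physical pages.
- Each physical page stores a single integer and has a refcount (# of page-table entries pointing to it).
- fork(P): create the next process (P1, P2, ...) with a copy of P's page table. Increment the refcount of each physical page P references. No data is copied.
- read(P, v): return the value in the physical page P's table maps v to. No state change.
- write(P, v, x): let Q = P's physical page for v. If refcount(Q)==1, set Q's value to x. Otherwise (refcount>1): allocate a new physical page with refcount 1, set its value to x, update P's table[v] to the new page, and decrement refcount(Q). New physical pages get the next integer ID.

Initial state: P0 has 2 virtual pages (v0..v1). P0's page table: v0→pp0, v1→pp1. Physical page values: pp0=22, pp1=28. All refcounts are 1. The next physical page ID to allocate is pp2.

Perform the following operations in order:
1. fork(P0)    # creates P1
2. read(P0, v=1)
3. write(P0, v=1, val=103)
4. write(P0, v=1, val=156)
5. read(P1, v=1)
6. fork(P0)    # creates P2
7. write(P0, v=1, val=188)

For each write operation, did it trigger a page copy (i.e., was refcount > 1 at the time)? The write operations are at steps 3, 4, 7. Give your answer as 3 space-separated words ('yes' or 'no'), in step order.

Op 1: fork(P0) -> P1. 2 ppages; refcounts: pp0:2 pp1:2
Op 2: read(P0, v1) -> 28. No state change.
Op 3: write(P0, v1, 103). refcount(pp1)=2>1 -> COPY to pp2. 3 ppages; refcounts: pp0:2 pp1:1 pp2:1
Op 4: write(P0, v1, 156). refcount(pp2)=1 -> write in place. 3 ppages; refcounts: pp0:2 pp1:1 pp2:1
Op 5: read(P1, v1) -> 28. No state change.
Op 6: fork(P0) -> P2. 3 ppages; refcounts: pp0:3 pp1:1 pp2:2
Op 7: write(P0, v1, 188). refcount(pp2)=2>1 -> COPY to pp3. 4 ppages; refcounts: pp0:3 pp1:1 pp2:1 pp3:1

yes no yes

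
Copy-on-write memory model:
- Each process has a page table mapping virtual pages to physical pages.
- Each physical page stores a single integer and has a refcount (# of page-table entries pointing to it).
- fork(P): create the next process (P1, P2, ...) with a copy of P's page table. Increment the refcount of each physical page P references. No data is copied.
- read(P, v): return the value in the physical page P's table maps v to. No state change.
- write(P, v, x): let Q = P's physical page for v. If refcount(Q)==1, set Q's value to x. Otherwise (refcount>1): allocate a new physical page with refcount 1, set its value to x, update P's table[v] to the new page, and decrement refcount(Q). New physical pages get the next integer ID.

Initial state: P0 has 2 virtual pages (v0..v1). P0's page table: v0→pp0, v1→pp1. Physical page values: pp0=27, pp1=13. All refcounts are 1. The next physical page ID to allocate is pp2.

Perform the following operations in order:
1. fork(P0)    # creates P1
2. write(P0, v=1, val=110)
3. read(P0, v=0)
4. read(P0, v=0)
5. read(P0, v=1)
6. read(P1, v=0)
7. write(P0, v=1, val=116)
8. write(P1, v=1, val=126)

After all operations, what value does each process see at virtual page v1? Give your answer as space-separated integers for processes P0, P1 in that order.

Answer: 116 126

Derivation:
Op 1: fork(P0) -> P1. 2 ppages; refcounts: pp0:2 pp1:2
Op 2: write(P0, v1, 110). refcount(pp1)=2>1 -> COPY to pp2. 3 ppages; refcounts: pp0:2 pp1:1 pp2:1
Op 3: read(P0, v0) -> 27. No state change.
Op 4: read(P0, v0) -> 27. No state change.
Op 5: read(P0, v1) -> 110. No state change.
Op 6: read(P1, v0) -> 27. No state change.
Op 7: write(P0, v1, 116). refcount(pp2)=1 -> write in place. 3 ppages; refcounts: pp0:2 pp1:1 pp2:1
Op 8: write(P1, v1, 126). refcount(pp1)=1 -> write in place. 3 ppages; refcounts: pp0:2 pp1:1 pp2:1
P0: v1 -> pp2 = 116
P1: v1 -> pp1 = 126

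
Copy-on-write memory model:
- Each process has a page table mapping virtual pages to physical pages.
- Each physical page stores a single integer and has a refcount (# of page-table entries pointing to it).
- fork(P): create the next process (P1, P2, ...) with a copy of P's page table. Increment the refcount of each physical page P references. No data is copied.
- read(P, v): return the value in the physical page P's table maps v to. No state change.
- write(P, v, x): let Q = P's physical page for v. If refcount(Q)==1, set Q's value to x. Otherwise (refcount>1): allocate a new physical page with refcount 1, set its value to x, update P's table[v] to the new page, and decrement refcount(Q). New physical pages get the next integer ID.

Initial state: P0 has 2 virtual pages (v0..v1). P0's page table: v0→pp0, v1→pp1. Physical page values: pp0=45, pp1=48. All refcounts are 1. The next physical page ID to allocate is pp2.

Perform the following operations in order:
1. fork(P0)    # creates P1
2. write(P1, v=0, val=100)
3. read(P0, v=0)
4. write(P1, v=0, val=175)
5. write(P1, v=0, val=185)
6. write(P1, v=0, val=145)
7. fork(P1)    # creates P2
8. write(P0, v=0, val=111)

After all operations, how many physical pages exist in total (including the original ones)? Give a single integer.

Op 1: fork(P0) -> P1. 2 ppages; refcounts: pp0:2 pp1:2
Op 2: write(P1, v0, 100). refcount(pp0)=2>1 -> COPY to pp2. 3 ppages; refcounts: pp0:1 pp1:2 pp2:1
Op 3: read(P0, v0) -> 45. No state change.
Op 4: write(P1, v0, 175). refcount(pp2)=1 -> write in place. 3 ppages; refcounts: pp0:1 pp1:2 pp2:1
Op 5: write(P1, v0, 185). refcount(pp2)=1 -> write in place. 3 ppages; refcounts: pp0:1 pp1:2 pp2:1
Op 6: write(P1, v0, 145). refcount(pp2)=1 -> write in place. 3 ppages; refcounts: pp0:1 pp1:2 pp2:1
Op 7: fork(P1) -> P2. 3 ppages; refcounts: pp0:1 pp1:3 pp2:2
Op 8: write(P0, v0, 111). refcount(pp0)=1 -> write in place. 3 ppages; refcounts: pp0:1 pp1:3 pp2:2

Answer: 3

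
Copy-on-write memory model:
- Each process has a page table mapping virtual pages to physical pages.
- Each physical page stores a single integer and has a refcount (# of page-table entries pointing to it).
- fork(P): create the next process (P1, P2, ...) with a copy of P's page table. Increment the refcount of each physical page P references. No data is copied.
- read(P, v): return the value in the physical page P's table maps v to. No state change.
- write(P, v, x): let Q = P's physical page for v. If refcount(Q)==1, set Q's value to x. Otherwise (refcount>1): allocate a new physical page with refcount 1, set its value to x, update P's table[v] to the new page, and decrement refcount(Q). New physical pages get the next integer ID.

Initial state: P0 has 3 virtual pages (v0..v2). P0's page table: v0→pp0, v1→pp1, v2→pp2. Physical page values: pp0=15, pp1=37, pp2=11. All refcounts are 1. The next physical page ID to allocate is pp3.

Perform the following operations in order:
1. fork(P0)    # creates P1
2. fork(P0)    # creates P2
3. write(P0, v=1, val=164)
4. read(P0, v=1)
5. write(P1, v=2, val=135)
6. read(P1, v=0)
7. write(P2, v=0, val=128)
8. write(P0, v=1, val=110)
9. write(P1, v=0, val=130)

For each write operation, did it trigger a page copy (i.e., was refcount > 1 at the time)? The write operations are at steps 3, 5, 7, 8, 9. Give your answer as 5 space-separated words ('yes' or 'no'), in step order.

Op 1: fork(P0) -> P1. 3 ppages; refcounts: pp0:2 pp1:2 pp2:2
Op 2: fork(P0) -> P2. 3 ppages; refcounts: pp0:3 pp1:3 pp2:3
Op 3: write(P0, v1, 164). refcount(pp1)=3>1 -> COPY to pp3. 4 ppages; refcounts: pp0:3 pp1:2 pp2:3 pp3:1
Op 4: read(P0, v1) -> 164. No state change.
Op 5: write(P1, v2, 135). refcount(pp2)=3>1 -> COPY to pp4. 5 ppages; refcounts: pp0:3 pp1:2 pp2:2 pp3:1 pp4:1
Op 6: read(P1, v0) -> 15. No state change.
Op 7: write(P2, v0, 128). refcount(pp0)=3>1 -> COPY to pp5. 6 ppages; refcounts: pp0:2 pp1:2 pp2:2 pp3:1 pp4:1 pp5:1
Op 8: write(P0, v1, 110). refcount(pp3)=1 -> write in place. 6 ppages; refcounts: pp0:2 pp1:2 pp2:2 pp3:1 pp4:1 pp5:1
Op 9: write(P1, v0, 130). refcount(pp0)=2>1 -> COPY to pp6. 7 ppages; refcounts: pp0:1 pp1:2 pp2:2 pp3:1 pp4:1 pp5:1 pp6:1

yes yes yes no yes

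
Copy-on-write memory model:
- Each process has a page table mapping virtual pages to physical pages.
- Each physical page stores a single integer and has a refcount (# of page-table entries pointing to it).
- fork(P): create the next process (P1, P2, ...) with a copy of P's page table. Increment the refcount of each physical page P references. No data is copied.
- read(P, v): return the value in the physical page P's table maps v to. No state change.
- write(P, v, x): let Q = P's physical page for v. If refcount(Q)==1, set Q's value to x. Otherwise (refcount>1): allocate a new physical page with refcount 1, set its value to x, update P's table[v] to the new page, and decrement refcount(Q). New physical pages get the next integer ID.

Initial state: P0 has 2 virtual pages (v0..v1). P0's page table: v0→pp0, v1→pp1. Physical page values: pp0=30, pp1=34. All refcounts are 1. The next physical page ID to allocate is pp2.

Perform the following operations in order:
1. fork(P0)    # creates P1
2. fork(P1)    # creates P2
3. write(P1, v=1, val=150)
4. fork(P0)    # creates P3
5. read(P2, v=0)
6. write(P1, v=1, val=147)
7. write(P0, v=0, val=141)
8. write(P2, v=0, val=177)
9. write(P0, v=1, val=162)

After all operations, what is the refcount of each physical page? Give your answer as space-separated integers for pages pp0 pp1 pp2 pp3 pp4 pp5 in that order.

Op 1: fork(P0) -> P1. 2 ppages; refcounts: pp0:2 pp1:2
Op 2: fork(P1) -> P2. 2 ppages; refcounts: pp0:3 pp1:3
Op 3: write(P1, v1, 150). refcount(pp1)=3>1 -> COPY to pp2. 3 ppages; refcounts: pp0:3 pp1:2 pp2:1
Op 4: fork(P0) -> P3. 3 ppages; refcounts: pp0:4 pp1:3 pp2:1
Op 5: read(P2, v0) -> 30. No state change.
Op 6: write(P1, v1, 147). refcount(pp2)=1 -> write in place. 3 ppages; refcounts: pp0:4 pp1:3 pp2:1
Op 7: write(P0, v0, 141). refcount(pp0)=4>1 -> COPY to pp3. 4 ppages; refcounts: pp0:3 pp1:3 pp2:1 pp3:1
Op 8: write(P2, v0, 177). refcount(pp0)=3>1 -> COPY to pp4. 5 ppages; refcounts: pp0:2 pp1:3 pp2:1 pp3:1 pp4:1
Op 9: write(P0, v1, 162). refcount(pp1)=3>1 -> COPY to pp5. 6 ppages; refcounts: pp0:2 pp1:2 pp2:1 pp3:1 pp4:1 pp5:1

Answer: 2 2 1 1 1 1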